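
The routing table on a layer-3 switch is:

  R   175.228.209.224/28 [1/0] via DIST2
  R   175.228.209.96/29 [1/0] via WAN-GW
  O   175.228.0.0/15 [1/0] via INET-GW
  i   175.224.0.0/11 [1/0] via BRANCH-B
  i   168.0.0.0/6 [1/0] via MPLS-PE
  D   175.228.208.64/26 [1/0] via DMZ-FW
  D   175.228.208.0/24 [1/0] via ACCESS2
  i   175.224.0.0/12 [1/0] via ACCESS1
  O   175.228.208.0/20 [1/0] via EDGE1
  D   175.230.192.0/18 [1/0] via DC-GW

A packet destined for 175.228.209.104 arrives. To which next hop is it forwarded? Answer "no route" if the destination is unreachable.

EDGE1

Routes whose prefix contains 175.228.209.104:
  175.224.0.0/11 (175.224.0.0 - 175.255.255.255) -> BRANCH-B
  175.224.0.0/12 (175.224.0.0 - 175.239.255.255) -> ACCESS1
  175.228.0.0/15 (175.228.0.0 - 175.229.255.255) -> INET-GW
  175.228.208.0/20 (175.228.208.0 - 175.228.223.255) -> EDGE1
More-specific entries that do NOT match:
  175.228.209.96/29 (175.228.209.96 - 175.228.209.103) does not contain 175.228.209.104
  175.228.209.224/28 (175.228.209.224 - 175.228.209.239) does not contain 175.228.209.104
  175.228.208.64/26 (175.228.208.64 - 175.228.208.127) does not contain 175.228.209.104
  175.228.208.0/24 (175.228.208.0 - 175.228.208.255) does not contain 175.228.209.104
Longest matching prefix is /20 -> next hop EDGE1.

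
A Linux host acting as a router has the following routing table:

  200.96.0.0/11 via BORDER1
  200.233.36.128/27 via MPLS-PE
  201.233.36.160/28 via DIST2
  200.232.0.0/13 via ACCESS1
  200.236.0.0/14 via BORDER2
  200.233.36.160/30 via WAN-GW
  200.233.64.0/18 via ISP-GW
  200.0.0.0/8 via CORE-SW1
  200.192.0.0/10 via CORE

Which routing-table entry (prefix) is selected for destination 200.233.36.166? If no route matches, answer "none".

Entries matching 200.233.36.166:
  200.0.0.0/8 (200.0.0.0 - 200.255.255.255)
  200.192.0.0/10 (200.192.0.0 - 200.255.255.255)
  200.232.0.0/13 (200.232.0.0 - 200.239.255.255)
Most specific is 200.232.0.0/13.

200.232.0.0/13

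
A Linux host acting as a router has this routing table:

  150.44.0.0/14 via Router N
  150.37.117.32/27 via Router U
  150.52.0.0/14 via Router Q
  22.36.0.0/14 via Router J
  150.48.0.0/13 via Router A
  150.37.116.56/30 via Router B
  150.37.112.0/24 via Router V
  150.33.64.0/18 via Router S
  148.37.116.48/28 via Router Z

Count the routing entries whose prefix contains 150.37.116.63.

0

No listed prefix contains 150.37.116.63.
Total matching entries: 0.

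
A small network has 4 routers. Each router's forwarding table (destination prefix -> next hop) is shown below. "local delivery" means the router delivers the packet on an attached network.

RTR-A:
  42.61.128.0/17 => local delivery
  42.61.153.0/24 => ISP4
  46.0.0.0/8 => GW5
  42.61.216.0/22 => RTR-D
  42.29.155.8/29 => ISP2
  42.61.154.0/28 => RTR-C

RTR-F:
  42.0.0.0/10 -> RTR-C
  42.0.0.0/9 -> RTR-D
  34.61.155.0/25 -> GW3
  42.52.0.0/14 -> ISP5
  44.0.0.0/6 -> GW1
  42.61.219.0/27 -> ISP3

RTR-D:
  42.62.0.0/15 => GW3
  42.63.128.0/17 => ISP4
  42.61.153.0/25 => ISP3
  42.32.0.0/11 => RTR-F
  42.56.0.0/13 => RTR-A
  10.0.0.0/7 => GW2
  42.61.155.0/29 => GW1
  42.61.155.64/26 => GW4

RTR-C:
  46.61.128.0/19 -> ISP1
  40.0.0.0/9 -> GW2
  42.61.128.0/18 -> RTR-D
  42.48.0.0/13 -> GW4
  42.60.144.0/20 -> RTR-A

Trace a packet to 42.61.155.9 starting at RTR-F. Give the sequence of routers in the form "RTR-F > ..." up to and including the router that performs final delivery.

RTR-F > RTR-C > RTR-D > RTR-A

At RTR-F: longest match for 42.61.155.9 is 42.0.0.0/10 -> RTR-C
At RTR-C: longest match for 42.61.155.9 is 42.61.128.0/18 -> RTR-D
At RTR-D: longest match for 42.61.155.9 is 42.56.0.0/13 -> RTR-A
At RTR-A: longest match for 42.61.155.9 is 42.61.128.0/17 -> local delivery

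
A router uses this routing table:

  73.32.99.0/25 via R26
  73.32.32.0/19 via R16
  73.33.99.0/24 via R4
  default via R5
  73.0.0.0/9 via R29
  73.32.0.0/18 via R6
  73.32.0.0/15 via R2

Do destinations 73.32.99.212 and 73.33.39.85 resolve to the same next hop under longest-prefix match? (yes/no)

73.32.99.212: longest match 73.32.0.0/15 -> R2
73.33.39.85: longest match 73.32.0.0/15 -> R2

yes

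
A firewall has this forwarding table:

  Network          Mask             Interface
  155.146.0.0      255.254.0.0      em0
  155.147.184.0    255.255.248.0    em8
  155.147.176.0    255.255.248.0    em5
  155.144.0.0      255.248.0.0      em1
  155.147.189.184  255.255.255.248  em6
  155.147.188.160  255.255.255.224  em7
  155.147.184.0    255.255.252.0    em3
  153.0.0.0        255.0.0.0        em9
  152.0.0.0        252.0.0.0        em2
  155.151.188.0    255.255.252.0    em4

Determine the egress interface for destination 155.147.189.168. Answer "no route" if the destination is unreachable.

em8

Routes whose prefix contains 155.147.189.168:
  152.0.0.0/6 (152.0.0.0 - 155.255.255.255) -> em2
  155.144.0.0/13 (155.144.0.0 - 155.151.255.255) -> em1
  155.146.0.0/15 (155.146.0.0 - 155.147.255.255) -> em0
  155.147.184.0/21 (155.147.184.0 - 155.147.191.255) -> em8
More-specific entries that do NOT match:
  155.147.189.184/29 (155.147.189.184 - 155.147.189.191) does not contain 155.147.189.168
  155.147.188.160/27 (155.147.188.160 - 155.147.188.191) does not contain 155.147.189.168
  155.147.184.0/22 (155.147.184.0 - 155.147.187.255) does not contain 155.147.189.168
  155.151.188.0/22 (155.151.188.0 - 155.151.191.255) does not contain 155.147.189.168
Longest matching prefix is /21 -> interface em8.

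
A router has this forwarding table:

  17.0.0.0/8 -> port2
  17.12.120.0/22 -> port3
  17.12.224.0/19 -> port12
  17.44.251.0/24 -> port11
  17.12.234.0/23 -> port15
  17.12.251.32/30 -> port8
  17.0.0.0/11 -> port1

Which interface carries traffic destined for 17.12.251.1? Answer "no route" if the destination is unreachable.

Routes whose prefix contains 17.12.251.1:
  17.0.0.0/8 (17.0.0.0 - 17.255.255.255) -> port2
  17.0.0.0/11 (17.0.0.0 - 17.31.255.255) -> port1
  17.12.224.0/19 (17.12.224.0 - 17.12.255.255) -> port12
More-specific entries that do NOT match:
  17.12.251.32/30 (17.12.251.32 - 17.12.251.35) does not contain 17.12.251.1
  17.44.251.0/24 (17.44.251.0 - 17.44.251.255) does not contain 17.12.251.1
  17.12.234.0/23 (17.12.234.0 - 17.12.235.255) does not contain 17.12.251.1
  17.12.120.0/22 (17.12.120.0 - 17.12.123.255) does not contain 17.12.251.1
Longest matching prefix is /19 -> interface port12.

port12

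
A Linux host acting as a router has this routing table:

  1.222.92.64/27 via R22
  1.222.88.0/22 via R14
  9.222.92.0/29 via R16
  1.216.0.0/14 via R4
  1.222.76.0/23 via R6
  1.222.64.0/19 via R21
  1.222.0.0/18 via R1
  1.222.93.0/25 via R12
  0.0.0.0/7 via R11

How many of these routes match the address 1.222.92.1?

Prefixes containing 1.222.92.1:
  0.0.0.0/7 (0.0.0.0 - 1.255.255.255)
  1.222.64.0/19 (1.222.64.0 - 1.222.95.255)
Total matching entries: 2.

2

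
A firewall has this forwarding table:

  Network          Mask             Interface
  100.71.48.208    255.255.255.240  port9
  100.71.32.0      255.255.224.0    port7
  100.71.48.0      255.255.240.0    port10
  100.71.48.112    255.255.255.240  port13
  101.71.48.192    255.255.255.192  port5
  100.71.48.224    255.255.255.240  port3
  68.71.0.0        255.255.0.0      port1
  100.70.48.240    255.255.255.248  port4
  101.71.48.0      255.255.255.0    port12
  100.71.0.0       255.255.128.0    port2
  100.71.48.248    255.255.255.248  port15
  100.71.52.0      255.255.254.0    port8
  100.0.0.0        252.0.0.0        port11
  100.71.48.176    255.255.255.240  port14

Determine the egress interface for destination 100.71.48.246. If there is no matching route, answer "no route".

Routes whose prefix contains 100.71.48.246:
  100.0.0.0/6 (100.0.0.0 - 103.255.255.255) -> port11
  100.71.0.0/17 (100.71.0.0 - 100.71.127.255) -> port2
  100.71.32.0/19 (100.71.32.0 - 100.71.63.255) -> port7
  100.71.48.0/20 (100.71.48.0 - 100.71.63.255) -> port10
More-specific entries that do NOT match:
  100.70.48.240/29 (100.70.48.240 - 100.70.48.247) does not contain 100.71.48.246
  100.71.48.248/29 (100.71.48.248 - 100.71.48.255) does not contain 100.71.48.246
  100.71.48.208/28 (100.71.48.208 - 100.71.48.223) does not contain 100.71.48.246
  100.71.48.112/28 (100.71.48.112 - 100.71.48.127) does not contain 100.71.48.246
  100.71.48.224/28 (100.71.48.224 - 100.71.48.239) does not contain 100.71.48.246
  100.71.48.176/28 (100.71.48.176 - 100.71.48.191) does not contain 100.71.48.246
  101.71.48.192/26 (101.71.48.192 - 101.71.48.255) does not contain 100.71.48.246
  101.71.48.0/24 (101.71.48.0 - 101.71.48.255) does not contain 100.71.48.246
  100.71.52.0/23 (100.71.52.0 - 100.71.53.255) does not contain 100.71.48.246
Longest matching prefix is /20 -> interface port10.

port10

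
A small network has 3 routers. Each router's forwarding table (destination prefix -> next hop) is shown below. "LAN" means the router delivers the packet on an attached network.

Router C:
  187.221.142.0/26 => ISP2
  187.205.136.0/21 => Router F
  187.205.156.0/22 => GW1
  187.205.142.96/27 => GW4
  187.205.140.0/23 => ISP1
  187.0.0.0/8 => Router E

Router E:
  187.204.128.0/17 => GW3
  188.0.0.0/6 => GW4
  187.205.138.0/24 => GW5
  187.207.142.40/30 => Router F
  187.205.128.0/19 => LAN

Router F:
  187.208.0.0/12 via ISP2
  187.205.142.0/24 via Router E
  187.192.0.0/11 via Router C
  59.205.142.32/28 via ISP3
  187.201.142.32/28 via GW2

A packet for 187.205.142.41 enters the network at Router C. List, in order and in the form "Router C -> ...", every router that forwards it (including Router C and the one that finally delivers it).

At Router C: longest match for 187.205.142.41 is 187.205.136.0/21 -> Router F
At Router F: longest match for 187.205.142.41 is 187.205.142.0/24 -> Router E
At Router E: longest match for 187.205.142.41 is 187.205.128.0/19 -> LAN

Router C -> Router F -> Router E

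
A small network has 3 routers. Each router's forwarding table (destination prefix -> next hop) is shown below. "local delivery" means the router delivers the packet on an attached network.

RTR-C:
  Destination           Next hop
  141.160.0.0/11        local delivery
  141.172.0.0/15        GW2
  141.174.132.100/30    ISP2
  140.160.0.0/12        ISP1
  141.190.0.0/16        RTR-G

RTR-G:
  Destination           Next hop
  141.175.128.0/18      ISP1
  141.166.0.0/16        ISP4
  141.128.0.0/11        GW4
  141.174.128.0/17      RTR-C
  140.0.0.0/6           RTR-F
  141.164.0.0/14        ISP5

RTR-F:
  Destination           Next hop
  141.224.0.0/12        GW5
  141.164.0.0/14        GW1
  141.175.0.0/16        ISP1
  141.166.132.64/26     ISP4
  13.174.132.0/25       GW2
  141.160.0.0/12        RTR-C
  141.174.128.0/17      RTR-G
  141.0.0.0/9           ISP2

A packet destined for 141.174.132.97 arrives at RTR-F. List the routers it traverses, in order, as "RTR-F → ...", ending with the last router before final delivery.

RTR-F → RTR-G → RTR-C

At RTR-F: longest match for 141.174.132.97 is 141.174.128.0/17 -> RTR-G
At RTR-G: longest match for 141.174.132.97 is 141.174.128.0/17 -> RTR-C
At RTR-C: longest match for 141.174.132.97 is 141.160.0.0/11 -> local delivery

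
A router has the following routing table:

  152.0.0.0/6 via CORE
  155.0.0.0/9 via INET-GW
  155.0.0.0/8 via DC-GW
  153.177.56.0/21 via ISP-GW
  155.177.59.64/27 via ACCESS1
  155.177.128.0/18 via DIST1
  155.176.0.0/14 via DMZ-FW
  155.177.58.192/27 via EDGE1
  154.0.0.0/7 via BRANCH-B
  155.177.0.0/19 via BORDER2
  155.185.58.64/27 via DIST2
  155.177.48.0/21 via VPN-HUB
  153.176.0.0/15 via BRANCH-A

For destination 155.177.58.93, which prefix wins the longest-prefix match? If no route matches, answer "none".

155.176.0.0/14

Entries matching 155.177.58.93:
  152.0.0.0/6 (152.0.0.0 - 155.255.255.255)
  154.0.0.0/7 (154.0.0.0 - 155.255.255.255)
  155.0.0.0/8 (155.0.0.0 - 155.255.255.255)
  155.176.0.0/14 (155.176.0.0 - 155.179.255.255)
Most specific is 155.176.0.0/14.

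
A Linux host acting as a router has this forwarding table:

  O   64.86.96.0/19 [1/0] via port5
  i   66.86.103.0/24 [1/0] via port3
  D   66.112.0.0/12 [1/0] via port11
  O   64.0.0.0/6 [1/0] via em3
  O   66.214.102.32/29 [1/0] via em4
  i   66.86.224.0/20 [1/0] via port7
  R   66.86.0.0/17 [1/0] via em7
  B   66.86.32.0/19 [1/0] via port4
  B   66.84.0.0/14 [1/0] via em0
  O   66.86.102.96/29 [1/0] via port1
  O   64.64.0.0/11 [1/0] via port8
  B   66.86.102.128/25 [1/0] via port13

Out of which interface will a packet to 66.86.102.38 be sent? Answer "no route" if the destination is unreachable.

em7

Routes whose prefix contains 66.86.102.38:
  64.0.0.0/6 (64.0.0.0 - 67.255.255.255) -> em3
  66.84.0.0/14 (66.84.0.0 - 66.87.255.255) -> em0
  66.86.0.0/17 (66.86.0.0 - 66.86.127.255) -> em7
More-specific entries that do NOT match:
  66.214.102.32/29 (66.214.102.32 - 66.214.102.39) does not contain 66.86.102.38
  66.86.102.96/29 (66.86.102.96 - 66.86.102.103) does not contain 66.86.102.38
  66.86.102.128/25 (66.86.102.128 - 66.86.102.255) does not contain 66.86.102.38
  66.86.103.0/24 (66.86.103.0 - 66.86.103.255) does not contain 66.86.102.38
  66.86.224.0/20 (66.86.224.0 - 66.86.239.255) does not contain 66.86.102.38
  64.86.96.0/19 (64.86.96.0 - 64.86.127.255) does not contain 66.86.102.38
  66.86.32.0/19 (66.86.32.0 - 66.86.63.255) does not contain 66.86.102.38
Longest matching prefix is /17 -> interface em7.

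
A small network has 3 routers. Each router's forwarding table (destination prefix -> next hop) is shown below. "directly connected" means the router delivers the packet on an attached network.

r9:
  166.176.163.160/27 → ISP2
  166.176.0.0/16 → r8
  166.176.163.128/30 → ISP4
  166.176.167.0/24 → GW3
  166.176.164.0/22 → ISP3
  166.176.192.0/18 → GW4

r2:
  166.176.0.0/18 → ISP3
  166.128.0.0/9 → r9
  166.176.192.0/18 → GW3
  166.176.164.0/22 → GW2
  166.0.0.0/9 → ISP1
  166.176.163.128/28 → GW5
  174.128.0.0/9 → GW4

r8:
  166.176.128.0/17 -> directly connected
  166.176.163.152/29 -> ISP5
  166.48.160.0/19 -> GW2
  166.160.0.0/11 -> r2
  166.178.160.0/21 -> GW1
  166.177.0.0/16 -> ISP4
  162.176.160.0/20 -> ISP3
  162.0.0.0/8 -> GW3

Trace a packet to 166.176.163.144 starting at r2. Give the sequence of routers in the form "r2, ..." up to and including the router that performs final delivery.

At r2: longest match for 166.176.163.144 is 166.128.0.0/9 -> r9
At r9: longest match for 166.176.163.144 is 166.176.0.0/16 -> r8
At r8: longest match for 166.176.163.144 is 166.176.128.0/17 -> directly connected

r2, r9, r8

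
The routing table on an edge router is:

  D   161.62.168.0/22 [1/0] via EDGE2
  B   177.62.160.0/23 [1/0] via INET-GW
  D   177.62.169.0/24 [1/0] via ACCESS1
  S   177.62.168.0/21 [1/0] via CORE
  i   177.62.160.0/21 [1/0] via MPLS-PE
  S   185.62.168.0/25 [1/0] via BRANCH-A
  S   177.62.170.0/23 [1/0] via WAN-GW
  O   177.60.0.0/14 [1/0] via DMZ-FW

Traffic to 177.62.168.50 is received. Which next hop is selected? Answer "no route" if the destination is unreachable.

CORE

Routes whose prefix contains 177.62.168.50:
  177.60.0.0/14 (177.60.0.0 - 177.63.255.255) -> DMZ-FW
  177.62.168.0/21 (177.62.168.0 - 177.62.175.255) -> CORE
More-specific entries that do NOT match:
  185.62.168.0/25 (185.62.168.0 - 185.62.168.127) does not contain 177.62.168.50
  177.62.169.0/24 (177.62.169.0 - 177.62.169.255) does not contain 177.62.168.50
  177.62.160.0/23 (177.62.160.0 - 177.62.161.255) does not contain 177.62.168.50
  177.62.170.0/23 (177.62.170.0 - 177.62.171.255) does not contain 177.62.168.50
  161.62.168.0/22 (161.62.168.0 - 161.62.171.255) does not contain 177.62.168.50
Longest matching prefix is /21 -> next hop CORE.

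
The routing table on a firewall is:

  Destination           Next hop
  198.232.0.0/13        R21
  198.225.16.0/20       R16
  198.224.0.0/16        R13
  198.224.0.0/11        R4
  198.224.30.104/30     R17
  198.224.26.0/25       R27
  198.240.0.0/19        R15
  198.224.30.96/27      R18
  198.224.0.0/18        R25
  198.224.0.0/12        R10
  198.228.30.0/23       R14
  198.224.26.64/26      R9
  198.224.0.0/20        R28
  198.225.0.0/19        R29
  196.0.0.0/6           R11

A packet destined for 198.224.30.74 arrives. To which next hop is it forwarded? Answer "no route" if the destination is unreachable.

R25

Routes whose prefix contains 198.224.30.74:
  196.0.0.0/6 (196.0.0.0 - 199.255.255.255) -> R11
  198.224.0.0/11 (198.224.0.0 - 198.255.255.255) -> R4
  198.224.0.0/12 (198.224.0.0 - 198.239.255.255) -> R10
  198.224.0.0/16 (198.224.0.0 - 198.224.255.255) -> R13
  198.224.0.0/18 (198.224.0.0 - 198.224.63.255) -> R25
More-specific entries that do NOT match:
  198.224.30.104/30 (198.224.30.104 - 198.224.30.107) does not contain 198.224.30.74
  198.224.30.96/27 (198.224.30.96 - 198.224.30.127) does not contain 198.224.30.74
  198.224.26.64/26 (198.224.26.64 - 198.224.26.127) does not contain 198.224.30.74
  198.224.26.0/25 (198.224.26.0 - 198.224.26.127) does not contain 198.224.30.74
  198.228.30.0/23 (198.228.30.0 - 198.228.31.255) does not contain 198.224.30.74
  198.225.16.0/20 (198.225.16.0 - 198.225.31.255) does not contain 198.224.30.74
  198.224.0.0/20 (198.224.0.0 - 198.224.15.255) does not contain 198.224.30.74
  198.240.0.0/19 (198.240.0.0 - 198.240.31.255) does not contain 198.224.30.74
  198.225.0.0/19 (198.225.0.0 - 198.225.31.255) does not contain 198.224.30.74
Longest matching prefix is /18 -> next hop R25.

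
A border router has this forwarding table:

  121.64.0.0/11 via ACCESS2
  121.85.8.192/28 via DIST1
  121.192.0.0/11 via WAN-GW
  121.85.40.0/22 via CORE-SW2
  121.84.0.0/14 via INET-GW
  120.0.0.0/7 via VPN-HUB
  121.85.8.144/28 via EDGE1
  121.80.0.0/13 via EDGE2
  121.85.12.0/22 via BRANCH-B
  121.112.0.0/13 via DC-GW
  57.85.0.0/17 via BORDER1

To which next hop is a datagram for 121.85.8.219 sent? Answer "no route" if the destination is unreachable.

Routes whose prefix contains 121.85.8.219:
  120.0.0.0/7 (120.0.0.0 - 121.255.255.255) -> VPN-HUB
  121.64.0.0/11 (121.64.0.0 - 121.95.255.255) -> ACCESS2
  121.80.0.0/13 (121.80.0.0 - 121.87.255.255) -> EDGE2
  121.84.0.0/14 (121.84.0.0 - 121.87.255.255) -> INET-GW
More-specific entries that do NOT match:
  121.85.8.192/28 (121.85.8.192 - 121.85.8.207) does not contain 121.85.8.219
  121.85.8.144/28 (121.85.8.144 - 121.85.8.159) does not contain 121.85.8.219
  121.85.40.0/22 (121.85.40.0 - 121.85.43.255) does not contain 121.85.8.219
  121.85.12.0/22 (121.85.12.0 - 121.85.15.255) does not contain 121.85.8.219
  57.85.0.0/17 (57.85.0.0 - 57.85.127.255) does not contain 121.85.8.219
Longest matching prefix is /14 -> next hop INET-GW.

INET-GW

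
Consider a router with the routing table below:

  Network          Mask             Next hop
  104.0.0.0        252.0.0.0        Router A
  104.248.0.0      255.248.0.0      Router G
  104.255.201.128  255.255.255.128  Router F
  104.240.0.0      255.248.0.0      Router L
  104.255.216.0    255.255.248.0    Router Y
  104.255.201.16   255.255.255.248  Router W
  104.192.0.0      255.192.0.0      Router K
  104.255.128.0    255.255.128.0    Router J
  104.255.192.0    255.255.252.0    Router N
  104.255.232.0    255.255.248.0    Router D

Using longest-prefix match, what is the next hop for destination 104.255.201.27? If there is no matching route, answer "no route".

Router J

Routes whose prefix contains 104.255.201.27:
  104.0.0.0/6 (104.0.0.0 - 107.255.255.255) -> Router A
  104.192.0.0/10 (104.192.0.0 - 104.255.255.255) -> Router K
  104.248.0.0/13 (104.248.0.0 - 104.255.255.255) -> Router G
  104.255.128.0/17 (104.255.128.0 - 104.255.255.255) -> Router J
More-specific entries that do NOT match:
  104.255.201.16/29 (104.255.201.16 - 104.255.201.23) does not contain 104.255.201.27
  104.255.201.128/25 (104.255.201.128 - 104.255.201.255) does not contain 104.255.201.27
  104.255.192.0/22 (104.255.192.0 - 104.255.195.255) does not contain 104.255.201.27
  104.255.216.0/21 (104.255.216.0 - 104.255.223.255) does not contain 104.255.201.27
  104.255.232.0/21 (104.255.232.0 - 104.255.239.255) does not contain 104.255.201.27
Longest matching prefix is /17 -> next hop Router J.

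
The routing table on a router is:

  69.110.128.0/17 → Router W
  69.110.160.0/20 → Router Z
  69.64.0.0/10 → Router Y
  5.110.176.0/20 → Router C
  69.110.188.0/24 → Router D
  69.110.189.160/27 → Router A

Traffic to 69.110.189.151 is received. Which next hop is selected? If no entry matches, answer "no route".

Router W

Routes whose prefix contains 69.110.189.151:
  69.64.0.0/10 (69.64.0.0 - 69.127.255.255) -> Router Y
  69.110.128.0/17 (69.110.128.0 - 69.110.255.255) -> Router W
More-specific entries that do NOT match:
  69.110.189.160/27 (69.110.189.160 - 69.110.189.191) does not contain 69.110.189.151
  69.110.188.0/24 (69.110.188.0 - 69.110.188.255) does not contain 69.110.189.151
  69.110.160.0/20 (69.110.160.0 - 69.110.175.255) does not contain 69.110.189.151
  5.110.176.0/20 (5.110.176.0 - 5.110.191.255) does not contain 69.110.189.151
Longest matching prefix is /17 -> next hop Router W.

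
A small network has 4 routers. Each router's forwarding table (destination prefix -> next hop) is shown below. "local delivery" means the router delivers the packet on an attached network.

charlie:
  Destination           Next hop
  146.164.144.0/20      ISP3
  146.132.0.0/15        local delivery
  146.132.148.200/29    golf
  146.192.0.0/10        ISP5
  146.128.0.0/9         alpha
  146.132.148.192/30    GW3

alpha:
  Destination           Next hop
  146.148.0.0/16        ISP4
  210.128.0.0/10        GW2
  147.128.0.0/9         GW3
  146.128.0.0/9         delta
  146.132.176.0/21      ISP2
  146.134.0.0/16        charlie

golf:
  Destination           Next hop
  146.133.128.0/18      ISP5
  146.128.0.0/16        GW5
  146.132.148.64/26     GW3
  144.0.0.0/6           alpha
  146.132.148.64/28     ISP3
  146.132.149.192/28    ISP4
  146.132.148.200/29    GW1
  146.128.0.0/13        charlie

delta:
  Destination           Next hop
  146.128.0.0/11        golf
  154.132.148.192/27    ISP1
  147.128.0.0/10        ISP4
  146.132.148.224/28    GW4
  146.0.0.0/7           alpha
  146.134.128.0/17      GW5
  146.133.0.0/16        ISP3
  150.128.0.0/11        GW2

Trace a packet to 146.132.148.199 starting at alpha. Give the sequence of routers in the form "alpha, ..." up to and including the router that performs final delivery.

At alpha: longest match for 146.132.148.199 is 146.128.0.0/9 -> delta
At delta: longest match for 146.132.148.199 is 146.128.0.0/11 -> golf
At golf: longest match for 146.132.148.199 is 146.128.0.0/13 -> charlie
At charlie: longest match for 146.132.148.199 is 146.132.0.0/15 -> local delivery

alpha, delta, golf, charlie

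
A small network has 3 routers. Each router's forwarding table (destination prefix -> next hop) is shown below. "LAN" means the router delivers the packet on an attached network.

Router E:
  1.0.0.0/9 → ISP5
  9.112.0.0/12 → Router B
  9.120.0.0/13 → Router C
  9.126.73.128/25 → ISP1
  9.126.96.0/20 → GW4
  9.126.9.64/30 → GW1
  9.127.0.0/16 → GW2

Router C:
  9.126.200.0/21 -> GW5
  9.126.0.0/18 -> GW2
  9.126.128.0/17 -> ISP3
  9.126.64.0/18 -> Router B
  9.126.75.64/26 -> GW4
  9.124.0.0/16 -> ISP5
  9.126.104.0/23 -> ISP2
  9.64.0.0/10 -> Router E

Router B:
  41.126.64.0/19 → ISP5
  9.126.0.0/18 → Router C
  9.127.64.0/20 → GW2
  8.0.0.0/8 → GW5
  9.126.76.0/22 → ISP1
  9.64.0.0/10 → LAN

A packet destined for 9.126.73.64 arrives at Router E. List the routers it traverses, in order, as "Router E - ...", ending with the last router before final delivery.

Router E - Router C - Router B

At Router E: longest match for 9.126.73.64 is 9.120.0.0/13 -> Router C
At Router C: longest match for 9.126.73.64 is 9.126.64.0/18 -> Router B
At Router B: longest match for 9.126.73.64 is 9.64.0.0/10 -> LAN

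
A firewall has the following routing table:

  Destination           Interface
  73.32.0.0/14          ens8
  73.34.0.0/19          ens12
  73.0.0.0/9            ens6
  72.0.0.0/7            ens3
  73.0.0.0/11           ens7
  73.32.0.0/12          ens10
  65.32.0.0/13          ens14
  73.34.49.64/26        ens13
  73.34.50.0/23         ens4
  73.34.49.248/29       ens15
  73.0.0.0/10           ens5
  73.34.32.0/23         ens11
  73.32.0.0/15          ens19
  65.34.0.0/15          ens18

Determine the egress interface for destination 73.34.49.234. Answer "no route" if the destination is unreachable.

ens8

Routes whose prefix contains 73.34.49.234:
  72.0.0.0/7 (72.0.0.0 - 73.255.255.255) -> ens3
  73.0.0.0/9 (73.0.0.0 - 73.127.255.255) -> ens6
  73.0.0.0/10 (73.0.0.0 - 73.63.255.255) -> ens5
  73.32.0.0/12 (73.32.0.0 - 73.47.255.255) -> ens10
  73.32.0.0/14 (73.32.0.0 - 73.35.255.255) -> ens8
More-specific entries that do NOT match:
  73.34.49.248/29 (73.34.49.248 - 73.34.49.255) does not contain 73.34.49.234
  73.34.49.64/26 (73.34.49.64 - 73.34.49.127) does not contain 73.34.49.234
  73.34.50.0/23 (73.34.50.0 - 73.34.51.255) does not contain 73.34.49.234
  73.34.32.0/23 (73.34.32.0 - 73.34.33.255) does not contain 73.34.49.234
  73.34.0.0/19 (73.34.0.0 - 73.34.31.255) does not contain 73.34.49.234
  73.32.0.0/15 (73.32.0.0 - 73.33.255.255) does not contain 73.34.49.234
  65.34.0.0/15 (65.34.0.0 - 65.35.255.255) does not contain 73.34.49.234
Longest matching prefix is /14 -> interface ens8.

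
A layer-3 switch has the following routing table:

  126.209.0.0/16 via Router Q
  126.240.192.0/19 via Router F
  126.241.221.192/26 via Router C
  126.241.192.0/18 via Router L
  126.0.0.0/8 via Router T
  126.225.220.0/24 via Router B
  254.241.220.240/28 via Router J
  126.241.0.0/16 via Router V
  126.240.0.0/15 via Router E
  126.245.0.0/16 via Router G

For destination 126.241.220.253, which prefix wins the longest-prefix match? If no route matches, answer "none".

126.241.192.0/18

Entries matching 126.241.220.253:
  126.0.0.0/8 (126.0.0.0 - 126.255.255.255)
  126.240.0.0/15 (126.240.0.0 - 126.241.255.255)
  126.241.0.0/16 (126.241.0.0 - 126.241.255.255)
  126.241.192.0/18 (126.241.192.0 - 126.241.255.255)
Most specific is 126.241.192.0/18.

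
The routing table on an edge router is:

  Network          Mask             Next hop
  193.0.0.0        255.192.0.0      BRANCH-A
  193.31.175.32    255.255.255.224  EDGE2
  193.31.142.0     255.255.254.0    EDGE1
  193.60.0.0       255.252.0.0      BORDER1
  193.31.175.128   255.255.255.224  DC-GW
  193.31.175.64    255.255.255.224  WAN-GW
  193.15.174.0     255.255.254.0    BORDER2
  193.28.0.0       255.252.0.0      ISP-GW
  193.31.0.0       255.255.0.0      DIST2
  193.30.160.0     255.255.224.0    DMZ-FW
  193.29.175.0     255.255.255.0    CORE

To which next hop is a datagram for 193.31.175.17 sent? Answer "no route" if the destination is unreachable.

DIST2

Routes whose prefix contains 193.31.175.17:
  193.0.0.0/10 (193.0.0.0 - 193.63.255.255) -> BRANCH-A
  193.28.0.0/14 (193.28.0.0 - 193.31.255.255) -> ISP-GW
  193.31.0.0/16 (193.31.0.0 - 193.31.255.255) -> DIST2
More-specific entries that do NOT match:
  193.31.175.32/27 (193.31.175.32 - 193.31.175.63) does not contain 193.31.175.17
  193.31.175.128/27 (193.31.175.128 - 193.31.175.159) does not contain 193.31.175.17
  193.31.175.64/27 (193.31.175.64 - 193.31.175.95) does not contain 193.31.175.17
  193.29.175.0/24 (193.29.175.0 - 193.29.175.255) does not contain 193.31.175.17
  193.31.142.0/23 (193.31.142.0 - 193.31.143.255) does not contain 193.31.175.17
  193.15.174.0/23 (193.15.174.0 - 193.15.175.255) does not contain 193.31.175.17
  193.30.160.0/19 (193.30.160.0 - 193.30.191.255) does not contain 193.31.175.17
Longest matching prefix is /16 -> next hop DIST2.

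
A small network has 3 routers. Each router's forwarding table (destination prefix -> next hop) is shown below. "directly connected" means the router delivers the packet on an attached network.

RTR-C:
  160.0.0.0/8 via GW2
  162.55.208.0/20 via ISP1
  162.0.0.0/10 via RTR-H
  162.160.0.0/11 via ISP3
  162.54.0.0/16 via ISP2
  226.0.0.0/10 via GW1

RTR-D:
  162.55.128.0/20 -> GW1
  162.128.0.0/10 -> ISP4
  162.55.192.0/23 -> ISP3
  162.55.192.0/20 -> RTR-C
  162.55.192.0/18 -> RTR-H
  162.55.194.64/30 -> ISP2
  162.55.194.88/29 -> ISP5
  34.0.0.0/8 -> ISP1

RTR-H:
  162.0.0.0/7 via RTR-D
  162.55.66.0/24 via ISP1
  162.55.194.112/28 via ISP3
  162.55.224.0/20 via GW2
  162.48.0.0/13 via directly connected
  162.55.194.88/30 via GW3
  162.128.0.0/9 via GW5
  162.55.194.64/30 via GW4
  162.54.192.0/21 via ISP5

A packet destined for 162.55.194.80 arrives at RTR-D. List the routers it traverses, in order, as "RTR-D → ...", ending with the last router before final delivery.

At RTR-D: longest match for 162.55.194.80 is 162.55.192.0/20 -> RTR-C
At RTR-C: longest match for 162.55.194.80 is 162.0.0.0/10 -> RTR-H
At RTR-H: longest match for 162.55.194.80 is 162.48.0.0/13 -> directly connected

RTR-D → RTR-C → RTR-H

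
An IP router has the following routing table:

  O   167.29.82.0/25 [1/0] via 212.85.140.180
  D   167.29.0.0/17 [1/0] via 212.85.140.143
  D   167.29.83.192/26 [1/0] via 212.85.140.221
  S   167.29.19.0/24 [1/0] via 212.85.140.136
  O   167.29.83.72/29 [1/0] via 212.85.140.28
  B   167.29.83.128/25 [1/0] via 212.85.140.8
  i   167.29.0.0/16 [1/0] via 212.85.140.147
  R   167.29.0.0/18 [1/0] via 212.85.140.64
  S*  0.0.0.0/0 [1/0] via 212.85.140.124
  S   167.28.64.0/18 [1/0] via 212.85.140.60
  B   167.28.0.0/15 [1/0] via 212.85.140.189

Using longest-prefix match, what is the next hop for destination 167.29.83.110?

212.85.140.143

Routes whose prefix contains 167.29.83.110:
  0.0.0.0/0 (default, matches everything) -> 212.85.140.124
  167.28.0.0/15 (167.28.0.0 - 167.29.255.255) -> 212.85.140.189
  167.29.0.0/16 (167.29.0.0 - 167.29.255.255) -> 212.85.140.147
  167.29.0.0/17 (167.29.0.0 - 167.29.127.255) -> 212.85.140.143
More-specific entries that do NOT match:
  167.29.83.72/29 (167.29.83.72 - 167.29.83.79) does not contain 167.29.83.110
  167.29.83.192/26 (167.29.83.192 - 167.29.83.255) does not contain 167.29.83.110
  167.29.82.0/25 (167.29.82.0 - 167.29.82.127) does not contain 167.29.83.110
  167.29.83.128/25 (167.29.83.128 - 167.29.83.255) does not contain 167.29.83.110
  167.29.19.0/24 (167.29.19.0 - 167.29.19.255) does not contain 167.29.83.110
  167.29.0.0/18 (167.29.0.0 - 167.29.63.255) does not contain 167.29.83.110
  167.28.64.0/18 (167.28.64.0 - 167.28.127.255) does not contain 167.29.83.110
Longest matching prefix is /17 -> next hop 212.85.140.143.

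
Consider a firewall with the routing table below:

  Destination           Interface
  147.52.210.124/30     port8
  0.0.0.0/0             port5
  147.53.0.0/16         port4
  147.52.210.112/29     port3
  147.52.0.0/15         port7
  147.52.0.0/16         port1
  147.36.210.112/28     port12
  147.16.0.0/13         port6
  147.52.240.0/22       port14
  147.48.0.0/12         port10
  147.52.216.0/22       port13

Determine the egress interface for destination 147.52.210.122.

port1

Routes whose prefix contains 147.52.210.122:
  0.0.0.0/0 (default, matches everything) -> port5
  147.48.0.0/12 (147.48.0.0 - 147.63.255.255) -> port10
  147.52.0.0/15 (147.52.0.0 - 147.53.255.255) -> port7
  147.52.0.0/16 (147.52.0.0 - 147.52.255.255) -> port1
More-specific entries that do NOT match:
  147.52.210.124/30 (147.52.210.124 - 147.52.210.127) does not contain 147.52.210.122
  147.52.210.112/29 (147.52.210.112 - 147.52.210.119) does not contain 147.52.210.122
  147.36.210.112/28 (147.36.210.112 - 147.36.210.127) does not contain 147.52.210.122
  147.52.240.0/22 (147.52.240.0 - 147.52.243.255) does not contain 147.52.210.122
  147.52.216.0/22 (147.52.216.0 - 147.52.219.255) does not contain 147.52.210.122
Longest matching prefix is /16 -> interface port1.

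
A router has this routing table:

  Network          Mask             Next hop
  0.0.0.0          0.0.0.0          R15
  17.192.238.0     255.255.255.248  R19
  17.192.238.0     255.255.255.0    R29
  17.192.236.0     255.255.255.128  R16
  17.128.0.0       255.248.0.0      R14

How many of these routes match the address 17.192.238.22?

Prefixes containing 17.192.238.22:
  0.0.0.0/0 (default, matches everything)
  17.192.238.0/24 (17.192.238.0 - 17.192.238.255)
Total matching entries: 2.

2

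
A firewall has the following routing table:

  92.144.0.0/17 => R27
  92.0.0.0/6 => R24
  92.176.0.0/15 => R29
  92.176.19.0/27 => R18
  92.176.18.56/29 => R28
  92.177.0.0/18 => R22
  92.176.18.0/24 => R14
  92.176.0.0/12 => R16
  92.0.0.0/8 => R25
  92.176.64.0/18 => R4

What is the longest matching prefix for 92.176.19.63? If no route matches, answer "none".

92.176.0.0/15

Entries matching 92.176.19.63:
  92.0.0.0/6 (92.0.0.0 - 95.255.255.255)
  92.0.0.0/8 (92.0.0.0 - 92.255.255.255)
  92.176.0.0/12 (92.176.0.0 - 92.191.255.255)
  92.176.0.0/15 (92.176.0.0 - 92.177.255.255)
Most specific is 92.176.0.0/15.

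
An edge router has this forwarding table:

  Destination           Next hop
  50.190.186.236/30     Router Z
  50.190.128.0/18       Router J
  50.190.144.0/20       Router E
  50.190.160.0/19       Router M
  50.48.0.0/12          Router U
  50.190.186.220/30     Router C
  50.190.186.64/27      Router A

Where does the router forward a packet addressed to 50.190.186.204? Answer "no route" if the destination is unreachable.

Router M

Routes whose prefix contains 50.190.186.204:
  50.190.128.0/18 (50.190.128.0 - 50.190.191.255) -> Router J
  50.190.160.0/19 (50.190.160.0 - 50.190.191.255) -> Router M
More-specific entries that do NOT match:
  50.190.186.236/30 (50.190.186.236 - 50.190.186.239) does not contain 50.190.186.204
  50.190.186.220/30 (50.190.186.220 - 50.190.186.223) does not contain 50.190.186.204
  50.190.186.64/27 (50.190.186.64 - 50.190.186.95) does not contain 50.190.186.204
  50.190.144.0/20 (50.190.144.0 - 50.190.159.255) does not contain 50.190.186.204
Longest matching prefix is /19 -> next hop Router M.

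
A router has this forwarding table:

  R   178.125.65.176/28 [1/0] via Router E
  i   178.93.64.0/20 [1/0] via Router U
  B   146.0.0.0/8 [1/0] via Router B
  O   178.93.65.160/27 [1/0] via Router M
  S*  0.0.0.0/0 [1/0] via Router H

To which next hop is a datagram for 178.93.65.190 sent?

Router M

Routes whose prefix contains 178.93.65.190:
  0.0.0.0/0 (default, matches everything) -> Router H
  178.93.64.0/20 (178.93.64.0 - 178.93.79.255) -> Router U
  178.93.65.160/27 (178.93.65.160 - 178.93.65.191) -> Router M
More-specific entries that do NOT match:
  178.125.65.176/28 (178.125.65.176 - 178.125.65.191) does not contain 178.93.65.190
Longest matching prefix is /27 -> next hop Router M.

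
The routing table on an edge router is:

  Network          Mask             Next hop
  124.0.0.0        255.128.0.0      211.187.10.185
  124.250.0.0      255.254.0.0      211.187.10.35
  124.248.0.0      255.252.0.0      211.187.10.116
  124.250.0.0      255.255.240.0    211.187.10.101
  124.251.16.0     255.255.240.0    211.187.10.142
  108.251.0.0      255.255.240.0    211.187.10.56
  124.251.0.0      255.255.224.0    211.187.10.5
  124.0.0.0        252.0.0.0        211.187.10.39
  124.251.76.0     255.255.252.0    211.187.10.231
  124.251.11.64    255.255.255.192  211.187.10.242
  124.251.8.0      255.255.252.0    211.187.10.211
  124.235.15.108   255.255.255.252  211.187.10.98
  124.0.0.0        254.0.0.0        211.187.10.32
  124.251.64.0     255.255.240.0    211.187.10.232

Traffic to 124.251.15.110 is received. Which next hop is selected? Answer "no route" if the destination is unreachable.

211.187.10.5

Routes whose prefix contains 124.251.15.110:
  124.0.0.0/6 (124.0.0.0 - 127.255.255.255) -> 211.187.10.39
  124.0.0.0/7 (124.0.0.0 - 125.255.255.255) -> 211.187.10.32
  124.248.0.0/14 (124.248.0.0 - 124.251.255.255) -> 211.187.10.116
  124.250.0.0/15 (124.250.0.0 - 124.251.255.255) -> 211.187.10.35
  124.251.0.0/19 (124.251.0.0 - 124.251.31.255) -> 211.187.10.5
More-specific entries that do NOT match:
  124.235.15.108/30 (124.235.15.108 - 124.235.15.111) does not contain 124.251.15.110
  124.251.11.64/26 (124.251.11.64 - 124.251.11.127) does not contain 124.251.15.110
  124.251.76.0/22 (124.251.76.0 - 124.251.79.255) does not contain 124.251.15.110
  124.251.8.0/22 (124.251.8.0 - 124.251.11.255) does not contain 124.251.15.110
  124.250.0.0/20 (124.250.0.0 - 124.250.15.255) does not contain 124.251.15.110
  124.251.16.0/20 (124.251.16.0 - 124.251.31.255) does not contain 124.251.15.110
  108.251.0.0/20 (108.251.0.0 - 108.251.15.255) does not contain 124.251.15.110
  124.251.64.0/20 (124.251.64.0 - 124.251.79.255) does not contain 124.251.15.110
Longest matching prefix is /19 -> next hop 211.187.10.5.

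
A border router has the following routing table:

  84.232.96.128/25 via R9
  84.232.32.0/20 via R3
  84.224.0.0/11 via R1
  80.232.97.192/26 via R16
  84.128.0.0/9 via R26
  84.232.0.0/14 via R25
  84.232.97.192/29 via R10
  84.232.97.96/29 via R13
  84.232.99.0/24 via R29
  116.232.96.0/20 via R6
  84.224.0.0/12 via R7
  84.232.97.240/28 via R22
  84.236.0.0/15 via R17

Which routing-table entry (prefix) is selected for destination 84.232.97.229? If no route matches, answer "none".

Entries matching 84.232.97.229:
  84.128.0.0/9 (84.128.0.0 - 84.255.255.255)
  84.224.0.0/11 (84.224.0.0 - 84.255.255.255)
  84.224.0.0/12 (84.224.0.0 - 84.239.255.255)
  84.232.0.0/14 (84.232.0.0 - 84.235.255.255)
Most specific is 84.232.0.0/14.

84.232.0.0/14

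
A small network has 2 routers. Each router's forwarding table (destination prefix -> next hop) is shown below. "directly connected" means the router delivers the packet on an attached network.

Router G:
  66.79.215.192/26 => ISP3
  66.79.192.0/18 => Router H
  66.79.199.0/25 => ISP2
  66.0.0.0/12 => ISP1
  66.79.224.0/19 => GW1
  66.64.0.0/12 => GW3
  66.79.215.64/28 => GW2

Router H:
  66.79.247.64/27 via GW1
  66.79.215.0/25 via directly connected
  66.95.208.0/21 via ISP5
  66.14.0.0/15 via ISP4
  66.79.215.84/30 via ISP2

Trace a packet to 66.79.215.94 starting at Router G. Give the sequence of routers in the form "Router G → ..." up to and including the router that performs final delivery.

Router G → Router H

At Router G: longest match for 66.79.215.94 is 66.79.192.0/18 -> Router H
At Router H: longest match for 66.79.215.94 is 66.79.215.0/25 -> directly connected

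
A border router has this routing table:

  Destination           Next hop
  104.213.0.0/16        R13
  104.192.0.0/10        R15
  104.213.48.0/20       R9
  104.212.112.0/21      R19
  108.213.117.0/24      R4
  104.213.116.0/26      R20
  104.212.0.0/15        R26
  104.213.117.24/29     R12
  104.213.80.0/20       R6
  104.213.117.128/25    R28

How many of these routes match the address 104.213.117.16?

3

Prefixes containing 104.213.117.16:
  104.192.0.0/10 (104.192.0.0 - 104.255.255.255)
  104.212.0.0/15 (104.212.0.0 - 104.213.255.255)
  104.213.0.0/16 (104.213.0.0 - 104.213.255.255)
Total matching entries: 3.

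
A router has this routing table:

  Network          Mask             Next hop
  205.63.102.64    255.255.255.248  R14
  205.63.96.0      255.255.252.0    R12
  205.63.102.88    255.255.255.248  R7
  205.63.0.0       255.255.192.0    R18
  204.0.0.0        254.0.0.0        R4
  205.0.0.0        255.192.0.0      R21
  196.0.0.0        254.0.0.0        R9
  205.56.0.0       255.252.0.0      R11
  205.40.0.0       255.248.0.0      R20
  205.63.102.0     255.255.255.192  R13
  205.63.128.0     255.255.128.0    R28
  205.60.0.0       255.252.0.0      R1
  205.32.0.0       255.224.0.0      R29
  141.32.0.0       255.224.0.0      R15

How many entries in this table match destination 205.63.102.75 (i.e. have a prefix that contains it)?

Prefixes containing 205.63.102.75:
  204.0.0.0/7 (204.0.0.0 - 205.255.255.255)
  205.0.0.0/10 (205.0.0.0 - 205.63.255.255)
  205.32.0.0/11 (205.32.0.0 - 205.63.255.255)
  205.60.0.0/14 (205.60.0.0 - 205.63.255.255)
Total matching entries: 4.

4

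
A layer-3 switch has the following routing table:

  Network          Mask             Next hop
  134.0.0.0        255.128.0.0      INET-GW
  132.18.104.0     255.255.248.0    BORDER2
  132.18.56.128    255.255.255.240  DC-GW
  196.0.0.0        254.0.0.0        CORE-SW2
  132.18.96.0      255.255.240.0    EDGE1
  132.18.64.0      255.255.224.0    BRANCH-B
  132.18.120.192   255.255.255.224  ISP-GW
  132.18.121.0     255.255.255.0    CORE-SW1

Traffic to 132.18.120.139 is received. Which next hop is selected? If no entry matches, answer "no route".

no route

No entry's prefix contains 132.18.120.139; there is no default route.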